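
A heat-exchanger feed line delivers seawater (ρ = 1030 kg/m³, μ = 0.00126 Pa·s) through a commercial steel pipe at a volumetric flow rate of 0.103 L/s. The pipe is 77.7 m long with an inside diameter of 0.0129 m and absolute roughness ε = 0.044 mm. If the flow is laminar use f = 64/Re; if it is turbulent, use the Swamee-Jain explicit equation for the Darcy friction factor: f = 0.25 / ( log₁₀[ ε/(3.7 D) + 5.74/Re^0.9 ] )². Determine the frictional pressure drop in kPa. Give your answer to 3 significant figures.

Q = 0.103 L/s = 0.103/1000 = 0.000103 m³/s.
Cross-sectional area A = πD²/4 = π(0.0129)²/4 = 0.0001307 m²; mean velocity V = Q/A = 0.000103/0.0001307 = 0.7881 m/s.
Reynolds number Re = ρVD/μ = 1030 · 0.7881 · 0.0129 / 0.00126 = 8310.
Re > 4000 → turbulent. Relative roughness ε/D = 4.4e-05/0.0129 = 0.00341. Swamee-Jain: f = 0.25/(log₁₀[0.00341/3.7 + 5.74/8310^0.9])² = 0.25/(log₁₀[0.000922 + 0.0017])² = 0.25/(-2.581)² = 0.03753.
Darcy-Weisbach: ΔP = f(L/D)(ρV²/2) = 0.03753·(77.7/0.0129)·(1030·0.7881²/2) = 0.03753·6023·319.8 = 7.231e+04 Pa.
ΔP = 7.231e+04 Pa = 72.3 kPa.

ΔP ≈ 72.3 kPa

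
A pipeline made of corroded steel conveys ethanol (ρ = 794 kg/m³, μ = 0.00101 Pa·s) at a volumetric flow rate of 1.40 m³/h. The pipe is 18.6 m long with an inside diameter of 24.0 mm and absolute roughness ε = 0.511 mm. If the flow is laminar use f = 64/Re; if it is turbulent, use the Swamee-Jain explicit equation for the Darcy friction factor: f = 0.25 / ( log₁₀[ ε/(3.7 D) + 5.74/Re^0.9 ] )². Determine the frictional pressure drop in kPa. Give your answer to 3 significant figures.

ΔP ≈ 12.0 kPa

Q = 1.40 m³/h = 1.40/3600 = 0.0003889 m³/s.
Cross-sectional area A = πD²/4 = π(0.024)²/4 = 0.0004524 m²; mean velocity V = Q/A = 0.0003889/0.0004524 = 0.8596 m/s.
Reynolds number Re = ρVD/μ = 794 · 0.8596 · 0.024 / 0.00101 = 1.622e+04.
Re > 4000 → turbulent. Relative roughness ε/D = 0.000511/0.024 = 0.0213. Swamee-Jain: f = 0.25/(log₁₀[0.0213/3.7 + 5.74/1.622e+04^0.9])² = 0.25/(log₁₀[0.00575 + 0.000933])² = 0.25/(-2.175)² = 0.05286.
Darcy-Weisbach: ΔP = f(L/D)(ρV²/2) = 0.05286·(18.6/0.024)·(794·0.8596²/2) = 0.05286·775·293.4 = 1.202e+04 Pa.
ΔP = 1.202e+04 Pa = 12.0 kPa.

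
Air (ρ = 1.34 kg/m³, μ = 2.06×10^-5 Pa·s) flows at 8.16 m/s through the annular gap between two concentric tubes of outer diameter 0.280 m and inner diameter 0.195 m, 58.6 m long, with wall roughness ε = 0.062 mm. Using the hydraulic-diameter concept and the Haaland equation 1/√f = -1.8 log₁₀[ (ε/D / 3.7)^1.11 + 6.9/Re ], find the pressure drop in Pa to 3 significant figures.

ΔP ≈ 717 Pa

Hydraulic diameter D_h = 4A/P = D_o - D_i = 0.28 - 0.195 = 0.085 m.
Re = ρVD_h/μ = 1.34·8.16·0.085/2.06e-05 = 4.512e+04.
ε/D_h = 6.2e-05/0.085 = 0.000729; Haaland gives 1/√f = -1.8 log₁₀[7.71e-05+0.000153] = 6.549, so f = 0.02332.
ΔP = f(L/D_h)(ρV²/2) = 0.02332·58.6/0.085·44.61 = 717.2 Pa.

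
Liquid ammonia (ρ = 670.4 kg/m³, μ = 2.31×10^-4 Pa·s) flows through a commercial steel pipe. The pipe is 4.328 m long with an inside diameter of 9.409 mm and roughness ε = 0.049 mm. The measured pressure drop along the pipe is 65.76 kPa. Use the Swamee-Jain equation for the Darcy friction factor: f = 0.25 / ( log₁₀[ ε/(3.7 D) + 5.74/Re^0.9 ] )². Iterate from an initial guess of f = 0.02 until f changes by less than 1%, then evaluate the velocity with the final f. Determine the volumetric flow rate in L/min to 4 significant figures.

Q ≈ 15.25 L/min

Rearranging Darcy-Weisbach: V = √(2·ΔP·D/(f·L·ρ)). With ε/D = 4.9e-05/0.009409 = 0.00521, iterate starting from f = 0.02:
  f = 0.02 → V = √(2·6.576e+04·0.009409/(0.02·4.328·670.4)) = 4.618 m/s; Re = ρVD/μ = 1.261e+05; f → 0.0317
  f = 0.0317 → V = 3.668 m/s; Re = 1.002e+05; f → 0.03191
Converged (Δf/f < 1%). With the final f = 0.03191: V = √(2·6.576e+04·0.009409/(0.03191·4.328·670.4)) = 3.656 m/s.
Q = V·A = 3.656·(π/4·0.009409²) = 0.0002542 m³/s = 15.25 L/min.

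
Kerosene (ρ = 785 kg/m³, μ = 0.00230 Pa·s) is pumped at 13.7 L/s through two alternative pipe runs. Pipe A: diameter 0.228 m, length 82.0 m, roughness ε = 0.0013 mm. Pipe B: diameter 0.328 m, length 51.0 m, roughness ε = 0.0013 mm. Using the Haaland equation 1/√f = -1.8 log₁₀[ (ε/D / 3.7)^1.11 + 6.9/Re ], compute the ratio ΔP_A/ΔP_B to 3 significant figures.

Pipe A: V = Q/A = 0.0137/0.04083 = 0.3356 m/s; Re = 2.611e+04; ε/D = 5.7e-06; Haaland → f = 0.02412; ΔP_A = f(L/D)(ρV²/2) = 383.3 Pa.
Pipe B: V = Q/A = 0.0137/0.0845 = 0.1621 m/s; Re = 1.815e+04; ε/D = 3.96e-06; Haaland → f = 0.02639; ΔP_B = f(L/D)(ρV²/2) = 42.34 Pa.
ΔP_A/ΔP_B = 383.3/42.34 = 9.05.

ΔP_A/ΔP_B ≈ 9.05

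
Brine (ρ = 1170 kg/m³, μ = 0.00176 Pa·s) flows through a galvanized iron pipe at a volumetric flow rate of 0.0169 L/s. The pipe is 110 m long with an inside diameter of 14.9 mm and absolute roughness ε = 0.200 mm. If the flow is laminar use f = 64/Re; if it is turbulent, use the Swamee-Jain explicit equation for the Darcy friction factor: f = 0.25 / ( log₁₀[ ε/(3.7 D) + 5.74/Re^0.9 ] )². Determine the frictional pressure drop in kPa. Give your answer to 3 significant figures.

Q = 0.0169 L/s = 0.0169/1000 = 1.69e-05 m³/s.
Cross-sectional area A = πD²/4 = π(0.0149)²/4 = 0.0001744 m²; mean velocity V = Q/A = 1.69e-05/0.0001744 = 0.09692 m/s.
Reynolds number Re = ρVD/μ = 1170 · 0.09692 · 0.0149 / 0.00176 = 960.
Re < 2300 → laminar flow, so f = 64/Re = 64/960 = 0.06666 (the turbulent correlation is not needed).
Darcy-Weisbach: ΔP = f(L/D)(ρV²/2) = 0.06666·(110/0.0149)·(1170·0.09692²/2) = 0.06666·7383·5.495 = 2705 Pa.
ΔP = 2705 Pa = 2.70 kPa.

ΔP ≈ 2.70 kPa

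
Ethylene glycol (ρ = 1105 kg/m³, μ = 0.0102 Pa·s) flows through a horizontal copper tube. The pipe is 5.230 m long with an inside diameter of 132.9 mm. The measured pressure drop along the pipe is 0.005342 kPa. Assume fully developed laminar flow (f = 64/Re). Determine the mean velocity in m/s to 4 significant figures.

V ≈ 0.05527 m/s

For laminar flow, f = 64/Re with Re = ρVD/μ, so Darcy-Weisbach reduces to ΔP = 32μLV/D². Solving for V: V = ΔP·D²/(32μL) = 5.342·(0.1329)²/(32·0.0102·5.23) = 0.05527 m/s.
Check: Re = ρVD/μ = 1105·0.05527·0.1329/0.0102 = 795.8 < 2300, so the laminar assumption holds.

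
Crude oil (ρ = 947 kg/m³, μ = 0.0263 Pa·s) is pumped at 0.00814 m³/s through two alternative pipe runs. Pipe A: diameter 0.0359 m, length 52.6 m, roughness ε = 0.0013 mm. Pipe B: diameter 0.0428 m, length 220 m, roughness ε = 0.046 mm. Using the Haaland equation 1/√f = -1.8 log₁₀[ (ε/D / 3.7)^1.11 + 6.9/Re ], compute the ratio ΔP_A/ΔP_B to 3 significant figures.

Pipe A: V = Q/A = 0.00814/0.001012 = 8.042 m/s; Re = 1.04e+04; ε/D = 3.62e-05; Haaland → f = 0.03059; ΔP_A = f(L/D)(ρV²/2) = 1.373e+06 Pa.
Pipe B: V = Q/A = 0.00814/0.001439 = 5.658 m/s; Re = 8719; ε/D = 0.00107; Haaland → f = 0.03338; ΔP_B = f(L/D)(ρV²/2) = 2.6e+06 Pa.
ΔP_A/ΔP_B = 1.373e+06/2.6e+06 = 0.528.

ΔP_A/ΔP_B ≈ 0.528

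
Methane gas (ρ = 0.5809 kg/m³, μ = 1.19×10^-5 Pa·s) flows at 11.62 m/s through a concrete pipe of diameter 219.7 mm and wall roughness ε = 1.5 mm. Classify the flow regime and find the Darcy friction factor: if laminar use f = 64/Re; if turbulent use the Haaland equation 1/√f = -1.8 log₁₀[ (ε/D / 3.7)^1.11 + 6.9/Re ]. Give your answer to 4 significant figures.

Re = ρVD/μ = 0.5809·11.62·0.2197/1.19e-05 = 1.246e+05.
Re > 4000 → turbulent. ε/D = 0.0015/0.2197 = 0.00683; Haaland: 1/√f = -1.8 log₁₀[0.000923 + 5.54e-05] = 5.417, so f = 0.03408.

f ≈ 0.03408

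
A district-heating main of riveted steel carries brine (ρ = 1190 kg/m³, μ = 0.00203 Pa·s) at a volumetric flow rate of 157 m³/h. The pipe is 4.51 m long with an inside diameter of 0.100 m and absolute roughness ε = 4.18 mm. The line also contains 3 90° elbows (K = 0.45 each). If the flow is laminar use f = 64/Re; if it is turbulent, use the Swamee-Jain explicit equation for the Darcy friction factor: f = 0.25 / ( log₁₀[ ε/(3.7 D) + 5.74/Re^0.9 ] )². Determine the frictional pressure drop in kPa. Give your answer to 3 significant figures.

ΔP ≈ 79.5 kPa

Q = 157 m³/h = 157/3600 = 0.04361 m³/s.
Cross-sectional area A = πD²/4 = π(0.1)²/4 = 0.007854 m²; mean velocity V = Q/A = 0.04361/0.007854 = 5.553 m/s.
Reynolds number Re = ρVD/μ = 1190 · 5.553 · 0.1 / 0.00203 = 3.255e+05.
Re > 4000 → turbulent. Relative roughness ε/D = 0.00418/0.1 = 0.0418. Swamee-Jain: f = 0.25/(log₁₀[0.0418/3.7 + 5.74/3.255e+05^0.9])² = 0.25/(log₁₀[0.0113 + 6.27e-05])² = 0.25/(-1.945)² = 0.06611.
Total minor-loss coefficient ΣK = 3·0.45 = 1.35.
ΔP = [f·L/D + ΣK]·(ρV²/2) = [0.06611·4.51/0.1 + 1.35]·(1190·5.553²/2) = [2.982 + 1.35]·1.835e+04 = 7.947e+04 Pa.
ΔP = 7.947e+04 Pa = 79.5 kPa.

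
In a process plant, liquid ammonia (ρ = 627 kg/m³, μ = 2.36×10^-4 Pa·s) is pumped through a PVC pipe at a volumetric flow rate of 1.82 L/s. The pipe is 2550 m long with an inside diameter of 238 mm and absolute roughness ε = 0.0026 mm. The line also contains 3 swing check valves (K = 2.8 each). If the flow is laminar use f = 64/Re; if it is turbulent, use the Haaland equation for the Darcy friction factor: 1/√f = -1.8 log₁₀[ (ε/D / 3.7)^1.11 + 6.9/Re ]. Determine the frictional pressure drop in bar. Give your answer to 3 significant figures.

ΔP ≈ 0.00140 bar

Q = 1.82 L/s = 1.82/1000 = 0.00182 m³/s.
Cross-sectional area A = πD²/4 = π(0.238)²/4 = 0.04449 m²; mean velocity V = Q/A = 0.00182/0.04449 = 0.04091 m/s.
Reynolds number Re = ρVD/μ = 627 · 0.04091 · 0.238 / 0.000236 = 2.587e+04.
Re > 4000 → turbulent. Relative roughness ε/D = 2.6e-06/0.238 = 1.09e-05. Haaland: 1/√f = -1.8 log₁₀[(1.09e-05/3.7)^1.11 + 6.9/2.587e+04] = -1.8 log₁₀[7.28e-07 + 0.000267] = 6.431, so f = 0.02418.
Total minor-loss coefficient ΣK = 3·2.8 = 8.4.
ΔP = [f·L/D + ΣK]·(ρV²/2) = [0.02418·2550/0.238 + 8.4]·(627·0.04091²/2) = [259.1 + 8.4]·0.5247 = 140.3 Pa.
ΔP = 140.3 Pa = 0.00140 bar.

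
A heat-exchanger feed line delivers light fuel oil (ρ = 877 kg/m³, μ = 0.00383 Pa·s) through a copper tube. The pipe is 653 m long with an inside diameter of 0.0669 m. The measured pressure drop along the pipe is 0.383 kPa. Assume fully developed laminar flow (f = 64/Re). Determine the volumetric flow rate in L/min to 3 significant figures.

For laminar flow, f = 64/Re with Re = ρVD/μ, so Darcy-Weisbach reduces to ΔP = 32μLV/D². Solving for V: V = ΔP·D²/(32μL) = 383·(0.0669)²/(32·0.00383·653) = 0.02142 m/s.
Check: Re = ρVD/μ = 877·0.02142·0.0669/0.00383 = 328.1 < 2300, so the laminar assumption holds.
Q = V·A = 0.02142·(π/4·0.0669²) = 7.529e-05 m³/s = 4.52 L/min.

Q ≈ 4.52 L/min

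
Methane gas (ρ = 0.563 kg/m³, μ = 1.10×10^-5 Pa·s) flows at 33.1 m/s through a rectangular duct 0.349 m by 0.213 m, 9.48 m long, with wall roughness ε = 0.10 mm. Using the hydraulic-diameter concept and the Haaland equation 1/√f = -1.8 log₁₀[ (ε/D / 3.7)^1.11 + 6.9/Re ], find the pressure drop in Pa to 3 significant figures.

ΔP ≈ 186 Pa

Hydraulic diameter D_h = 4A/P = 4·(0.349·0.213)/(2·(0.349+0.213)) = 0.2973/1.124 = 0.2645 m.
Re = ρVD_h/μ = 0.563·33.1·0.2645/1.1e-05 = 4.482e+05.
ε/D_h = 0.0001/0.2645 = 0.000378; Haaland gives 1/√f = -1.8 log₁₀[3.72e-05+1.54e-05] = 7.703, so f = 0.01686.
ΔP = f(L/D_h)(ρV²/2) = 0.01686·9.48/0.2645·308.4 = 186.3 Pa.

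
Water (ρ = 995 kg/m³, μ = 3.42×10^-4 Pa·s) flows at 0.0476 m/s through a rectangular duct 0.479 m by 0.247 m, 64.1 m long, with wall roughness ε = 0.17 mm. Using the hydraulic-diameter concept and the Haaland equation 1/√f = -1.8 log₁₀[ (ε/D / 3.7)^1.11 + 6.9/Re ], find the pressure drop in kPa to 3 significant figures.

Hydraulic diameter D_h = 4A/P = 4·(0.479·0.247)/(2·(0.479+0.247)) = 0.4733/1.452 = 0.3259 m.
Re = ρVD_h/μ = 995·0.0476·0.3259/0.000342 = 4.514e+04.
ε/D_h = 0.00017/0.3259 = 0.000522; Haaland gives 1/√f = -1.8 log₁₀[5.32e-05+0.000153] = 6.635, so f = 0.02272.
ΔP = f(L/D_h)(ρV²/2) = 0.02272·64.1/0.3259·1.127 = 5.036 Pa.
ΔP = 0.00504 kPa.

ΔP ≈ 0.00504 kPa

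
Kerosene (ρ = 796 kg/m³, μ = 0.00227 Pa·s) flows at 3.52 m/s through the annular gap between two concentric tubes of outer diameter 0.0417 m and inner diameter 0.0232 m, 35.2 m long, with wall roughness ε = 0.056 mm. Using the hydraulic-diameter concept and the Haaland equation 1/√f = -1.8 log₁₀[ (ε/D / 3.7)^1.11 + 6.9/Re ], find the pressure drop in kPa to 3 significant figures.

Hydraulic diameter D_h = 4A/P = D_o - D_i = 0.0417 - 0.0232 = 0.0185 m.
Re = ρVD_h/μ = 796·3.52·0.0185/0.00227 = 2.284e+04.
ε/D_h = 5.6e-05/0.0185 = 0.00303; Haaland gives 1/√f = -1.8 log₁₀[0.000374+0.000302] = 5.706, so f = 0.03072.
ΔP = f(L/D_h)(ρV²/2) = 0.03072·35.2/0.0185·4931 = 2.882e+05 Pa.
ΔP = 288 kPa.

ΔP ≈ 288 kPa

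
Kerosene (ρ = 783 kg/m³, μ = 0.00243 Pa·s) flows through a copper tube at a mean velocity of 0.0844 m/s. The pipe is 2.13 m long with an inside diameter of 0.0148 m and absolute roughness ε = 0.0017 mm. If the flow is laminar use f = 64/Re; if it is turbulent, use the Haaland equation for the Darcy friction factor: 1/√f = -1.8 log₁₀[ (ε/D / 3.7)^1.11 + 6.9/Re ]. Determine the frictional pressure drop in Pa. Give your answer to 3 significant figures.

ΔP ≈ 63.8 Pa

Reynolds number Re = ρVD/μ = 783 · 0.0844 · 0.0148 / 0.00243 = 402.5.
Re < 2300 → laminar flow, so f = 64/Re = 64/402.5 = 0.159 (the turbulent correlation is not needed).
Darcy-Weisbach: ΔP = f(L/D)(ρV²/2) = 0.159·(2.13/0.0148)·(783·0.0844²/2) = 0.159·143.9·2.789 = 63.82 Pa.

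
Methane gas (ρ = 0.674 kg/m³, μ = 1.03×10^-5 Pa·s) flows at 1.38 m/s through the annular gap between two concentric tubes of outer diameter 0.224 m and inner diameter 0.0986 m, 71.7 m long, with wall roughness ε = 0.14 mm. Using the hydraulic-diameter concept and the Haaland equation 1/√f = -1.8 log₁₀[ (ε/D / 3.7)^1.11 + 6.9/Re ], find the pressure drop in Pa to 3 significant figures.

ΔP ≈ 11.5 Pa

Hydraulic diameter D_h = 4A/P = D_o - D_i = 0.224 - 0.0986 = 0.1254 m.
Re = ρVD_h/μ = 0.674·1.38·0.1254/1.03e-05 = 1.132e+04.
ε/D_h = 0.00014/0.1254 = 0.00112; Haaland gives 1/√f = -1.8 log₁₀[0.000124+0.000609] = 5.643, so f = 0.03141.
ΔP = f(L/D_h)(ρV²/2) = 0.03141·71.7/0.1254·0.6418 = 11.52 Pa.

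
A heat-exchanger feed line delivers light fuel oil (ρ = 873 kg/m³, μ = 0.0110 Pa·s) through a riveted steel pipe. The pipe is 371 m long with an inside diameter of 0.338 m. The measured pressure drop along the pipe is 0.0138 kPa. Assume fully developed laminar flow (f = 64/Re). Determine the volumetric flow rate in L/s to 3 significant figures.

Q ≈ 1.08 L/s

For laminar flow, f = 64/Re with Re = ρVD/μ, so Darcy-Weisbach reduces to ΔP = 32μLV/D². Solving for V: V = ΔP·D²/(32μL) = 13.8·(0.338)²/(32·0.011·371) = 0.01207 m/s.
Check: Re = ρVD/μ = 873·0.01207·0.338/0.011 = 323.8 < 2300, so the laminar assumption holds.
Q = V·A = 0.01207·(π/4·0.338²) = 0.001083 m³/s = 1.08 L/s.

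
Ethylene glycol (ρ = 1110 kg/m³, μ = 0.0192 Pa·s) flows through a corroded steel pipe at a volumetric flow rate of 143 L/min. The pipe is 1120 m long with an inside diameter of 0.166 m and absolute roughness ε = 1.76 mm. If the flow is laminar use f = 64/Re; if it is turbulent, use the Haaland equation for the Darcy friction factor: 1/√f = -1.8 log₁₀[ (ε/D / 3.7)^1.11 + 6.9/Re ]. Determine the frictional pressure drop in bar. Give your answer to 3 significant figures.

Q = 143 L/min = 143/60000 = 0.002383 m³/s.
Cross-sectional area A = πD²/4 = π(0.166)²/4 = 0.02164 m²; mean velocity V = Q/A = 0.002383/0.02164 = 0.1101 m/s.
Reynolds number Re = ρVD/μ = 1110 · 0.1101 · 0.166 / 0.0192 = 1057.
Re < 2300 → laminar flow, so f = 64/Re = 64/1057 = 0.06056 (the turbulent correlation is not needed).
Darcy-Weisbach: ΔP = f(L/D)(ρV²/2) = 0.06056·(1120/0.166)·(1110·0.1101²/2) = 0.06056·6747·6.731 = 2750 Pa.
ΔP = 2750 Pa = 0.0275 bar.

ΔP ≈ 0.0275 bar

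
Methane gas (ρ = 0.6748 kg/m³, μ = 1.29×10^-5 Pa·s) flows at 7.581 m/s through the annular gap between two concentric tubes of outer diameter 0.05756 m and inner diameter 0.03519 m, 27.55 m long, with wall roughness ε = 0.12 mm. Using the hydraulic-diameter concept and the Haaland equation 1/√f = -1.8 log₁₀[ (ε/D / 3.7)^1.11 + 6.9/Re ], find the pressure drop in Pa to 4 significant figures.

Hydraulic diameter D_h = 4A/P = D_o - D_i = 0.05756 - 0.03519 = 0.02237 m.
Re = ρVD_h/μ = 0.6748·7.581·0.02237/1.29e-05 = 8871.
ε/D_h = 0.00012/0.02237 = 0.00536; Haaland gives 1/√f = -1.8 log₁₀[0.000706+0.000778] = 5.091, so f = 0.03858.
ΔP = f(L/D_h)(ρV²/2) = 0.03858·27.55/0.02237·19.39 = 921.3 Pa.

ΔP ≈ 921.3 Pa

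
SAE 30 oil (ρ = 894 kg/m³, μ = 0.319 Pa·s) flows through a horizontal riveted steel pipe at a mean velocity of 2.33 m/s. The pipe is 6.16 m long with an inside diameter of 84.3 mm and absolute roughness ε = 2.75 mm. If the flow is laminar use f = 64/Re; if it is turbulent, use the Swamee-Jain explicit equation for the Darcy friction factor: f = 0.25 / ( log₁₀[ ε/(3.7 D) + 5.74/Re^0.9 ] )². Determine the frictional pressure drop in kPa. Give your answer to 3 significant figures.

ΔP ≈ 20.6 kPa

Reynolds number Re = ρVD/μ = 894 · 2.33 · 0.0843 / 0.319 = 550.5.
Re < 2300 → laminar flow, so f = 64/Re = 64/550.5 = 0.1163 (the turbulent correlation is not needed).
Darcy-Weisbach: ΔP = f(L/D)(ρV²/2) = 0.1163·(6.16/0.0843)·(894·2.33²/2) = 0.1163·73.07·2427 = 2.062e+04 Pa.
ΔP = 2.062e+04 Pa = 20.6 kPa.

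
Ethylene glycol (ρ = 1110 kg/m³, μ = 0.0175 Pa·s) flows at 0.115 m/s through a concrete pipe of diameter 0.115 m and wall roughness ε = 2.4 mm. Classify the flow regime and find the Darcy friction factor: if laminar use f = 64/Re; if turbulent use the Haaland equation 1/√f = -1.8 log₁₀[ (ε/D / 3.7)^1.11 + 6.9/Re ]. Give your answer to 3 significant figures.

Re = ρVD/μ = 1110·0.115·0.115/0.0175 = 838.8.
Re < 2300 → laminar, so f = 64/Re = 0.0763 (roughness is irrelevant in laminar flow).

f ≈ 0.0763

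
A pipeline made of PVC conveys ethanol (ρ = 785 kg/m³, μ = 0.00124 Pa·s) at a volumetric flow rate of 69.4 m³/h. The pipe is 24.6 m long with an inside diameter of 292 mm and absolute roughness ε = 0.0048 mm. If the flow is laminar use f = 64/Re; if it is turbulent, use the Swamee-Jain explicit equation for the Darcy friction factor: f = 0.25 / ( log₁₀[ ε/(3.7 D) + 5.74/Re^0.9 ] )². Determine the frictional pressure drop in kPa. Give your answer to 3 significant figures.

Q = 69.4 m³/h = 69.4/3600 = 0.01928 m³/s.
Cross-sectional area A = πD²/4 = π(0.292)²/4 = 0.06697 m²; mean velocity V = Q/A = 0.01928/0.06697 = 0.2879 m/s.
Reynolds number Re = ρVD/μ = 785 · 0.2879 · 0.292 / 0.00124 = 5.321e+04.
Re > 4000 → turbulent. Relative roughness ε/D = 4.8e-06/0.292 = 1.64e-05. Swamee-Jain: f = 0.25/(log₁₀[1.64e-05/3.7 + 5.74/5.321e+04^0.9])² = 0.25/(log₁₀[4.44e-06 + 0.00032])² = 0.25/(-3.489)² = 0.02054.
Darcy-Weisbach: ΔP = f(L/D)(ρV²/2) = 0.02054·(24.6/0.292)·(785·0.2879²/2) = 0.02054·84.25·32.53 = 56.29 Pa.
ΔP = 56.29 Pa = 0.0563 kPa.

ΔP ≈ 0.0563 kPa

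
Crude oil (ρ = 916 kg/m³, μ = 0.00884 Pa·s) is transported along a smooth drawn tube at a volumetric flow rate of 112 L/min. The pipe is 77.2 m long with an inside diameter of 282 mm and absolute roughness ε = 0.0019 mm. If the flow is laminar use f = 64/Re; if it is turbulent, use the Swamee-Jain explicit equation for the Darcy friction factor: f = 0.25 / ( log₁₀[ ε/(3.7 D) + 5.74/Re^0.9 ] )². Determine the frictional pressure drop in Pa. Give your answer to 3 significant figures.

ΔP ≈ 8.21 Pa

Q = 112 L/min = 112/60000 = 0.001867 m³/s.
Cross-sectional area A = πD²/4 = π(0.282)²/4 = 0.06246 m²; mean velocity V = Q/A = 0.001867/0.06246 = 0.02989 m/s.
Reynolds number Re = ρVD/μ = 916 · 0.02989 · 0.282 / 0.00884 = 873.3.
Re < 2300 → laminar flow, so f = 64/Re = 64/873.3 = 0.07328 (the turbulent correlation is not needed).
Darcy-Weisbach: ΔP = f(L/D)(ρV²/2) = 0.07328·(77.2/0.282)·(916·0.02989²/2) = 0.07328·273.8·0.4091 = 8.207 Pa.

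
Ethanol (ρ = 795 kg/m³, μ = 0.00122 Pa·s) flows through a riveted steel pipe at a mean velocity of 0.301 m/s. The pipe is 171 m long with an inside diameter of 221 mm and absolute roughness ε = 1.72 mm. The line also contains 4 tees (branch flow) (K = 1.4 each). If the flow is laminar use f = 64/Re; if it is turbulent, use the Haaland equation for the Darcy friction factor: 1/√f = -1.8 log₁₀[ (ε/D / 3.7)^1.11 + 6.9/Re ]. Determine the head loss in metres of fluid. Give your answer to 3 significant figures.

Reynolds number Re = ρVD/μ = 795 · 0.301 · 0.221 / 0.00122 = 4.335e+04.
Re > 4000 → turbulent. Relative roughness ε/D = 0.00172/0.221 = 0.00778. Haaland: 1/√f = -1.8 log₁₀[(0.00778/3.7)^1.11 + 6.9/4.335e+04] = -1.8 log₁₀[0.00107 + 0.000159] = 5.24, so f = 0.03642.
Total minor-loss coefficient ΣK = 4·1.4 = 5.6.
ΔP = [f·L/D + ΣK]·(ρV²/2) = [0.03642·171/0.221 + 5.6]·(795·0.301²/2) = [28.18 + 5.6]·36.01 = 1216 Pa.
Head loss h_f = ΔP/(ρg) = 1216/(795·9.81) = 0.156 m.

h_f ≈ 0.156 m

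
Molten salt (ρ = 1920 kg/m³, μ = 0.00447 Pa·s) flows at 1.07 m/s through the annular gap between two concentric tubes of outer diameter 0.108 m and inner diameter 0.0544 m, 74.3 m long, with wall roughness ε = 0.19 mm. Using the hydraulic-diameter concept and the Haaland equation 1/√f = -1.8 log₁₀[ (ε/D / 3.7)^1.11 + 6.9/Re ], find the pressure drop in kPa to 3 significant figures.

ΔP ≈ 47.7 kPa

Hydraulic diameter D_h = 4A/P = D_o - D_i = 0.108 - 0.0544 = 0.0536 m.
Re = ρVD_h/μ = 1920·1.07·0.0536/0.00447 = 2.463e+04.
ε/D_h = 0.00019/0.0536 = 0.00354; Haaland gives 1/√f = -1.8 log₁₀[0.000446+0.00028] = 5.65, so f = 0.03132.
ΔP = f(L/D_h)(ρV²/2) = 0.03132·74.3/0.0536·1099 = 4.772e+04 Pa.
ΔP = 47.7 kPa.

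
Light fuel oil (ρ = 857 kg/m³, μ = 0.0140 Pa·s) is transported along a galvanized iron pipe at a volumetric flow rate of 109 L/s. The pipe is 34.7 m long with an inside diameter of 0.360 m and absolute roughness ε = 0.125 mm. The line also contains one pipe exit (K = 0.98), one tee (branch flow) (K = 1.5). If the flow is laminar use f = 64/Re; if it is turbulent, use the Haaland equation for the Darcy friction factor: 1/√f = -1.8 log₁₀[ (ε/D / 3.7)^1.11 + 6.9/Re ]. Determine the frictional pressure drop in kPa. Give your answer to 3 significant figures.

ΔP ≈ 2.42 kPa

Q = 109 L/s = 109/1000 = 0.109 m³/s.
Cross-sectional area A = πD²/4 = π(0.36)²/4 = 0.1018 m²; mean velocity V = Q/A = 0.109/0.1018 = 1.071 m/s.
Reynolds number Re = ρVD/μ = 857 · 1.071 · 0.36 / 0.014 = 2.36e+04.
Re > 4000 → turbulent. Relative roughness ε/D = 0.000125/0.36 = 0.000347. Haaland: 1/√f = -1.8 log₁₀[(0.000347/3.7)^1.11 + 6.9/2.36e+04] = -1.8 log₁₀[3.38e-05 + 0.000292] = 6.276, so f = 0.02539.
Total minor-loss coefficient ΣK = 1·0.98 + 1·1.5 = 2.48.
ΔP = [f·L/D + ΣK]·(ρV²/2) = [0.02539·34.7/0.36 + 2.48]·(857·1.071²/2) = [2.447 + 2.48]·491.4 = 2421 Pa.
ΔP = 2421 Pa = 2.42 kPa.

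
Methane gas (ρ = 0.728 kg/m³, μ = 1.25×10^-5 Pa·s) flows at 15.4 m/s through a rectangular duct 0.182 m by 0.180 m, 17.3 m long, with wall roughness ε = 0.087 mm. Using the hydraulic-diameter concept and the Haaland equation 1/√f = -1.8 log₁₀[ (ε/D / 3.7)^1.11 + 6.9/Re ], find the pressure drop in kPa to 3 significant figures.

Hydraulic diameter D_h = 4A/P = 4·(0.182·0.18)/(2·(0.182+0.18)) = 0.131/0.724 = 0.181 m.
Re = ρVD_h/μ = 0.728·15.4·0.181/1.25e-05 = 1.623e+05.
ε/D_h = 8.7e-05/0.181 = 0.000481; Haaland gives 1/√f = -1.8 log₁₀[4.85e-05+4.25e-05] = 7.273, so f = 0.0189.
ΔP = f(L/D_h)(ρV²/2) = 0.0189·17.3/0.181·86.33 = 156 Pa.
ΔP = 0.156 kPa.

ΔP ≈ 0.156 kPa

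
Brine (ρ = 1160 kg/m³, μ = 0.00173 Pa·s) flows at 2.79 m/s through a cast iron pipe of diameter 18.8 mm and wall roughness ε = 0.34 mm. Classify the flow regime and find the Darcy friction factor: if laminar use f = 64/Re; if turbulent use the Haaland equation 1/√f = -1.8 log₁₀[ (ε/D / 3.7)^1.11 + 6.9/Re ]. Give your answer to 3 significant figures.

Re = ρVD/μ = 1160·2.79·0.0188/0.00173 = 3.517e+04.
Re > 4000 → turbulent. ε/D = 0.00034/0.0188 = 0.0181; Haaland: 1/√f = -1.8 log₁₀[0.00272 + 0.000196] = 4.563, so f = 0.04803.

f ≈ 0.0480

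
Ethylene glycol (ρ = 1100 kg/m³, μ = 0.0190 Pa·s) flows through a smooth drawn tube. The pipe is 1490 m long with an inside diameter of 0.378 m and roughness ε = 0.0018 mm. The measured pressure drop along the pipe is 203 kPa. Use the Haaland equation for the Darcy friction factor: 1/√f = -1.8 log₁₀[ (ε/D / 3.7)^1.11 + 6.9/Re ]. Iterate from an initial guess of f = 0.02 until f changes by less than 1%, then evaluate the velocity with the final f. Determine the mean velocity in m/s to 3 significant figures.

Rearranging Darcy-Weisbach: V = √(2·ΔP·D/(f·L·ρ)). With ε/D = 1.8e-06/0.378 = 4.76e-06, iterate starting from f = 0.02:
  f = 0.02 → V = √(2·2.03e+05·0.378/(0.02·1490·1100)) = 2.164 m/s; Re = ρVD/μ = 4.735e+04; f → 0.02098
  f = 0.02098 → V = 2.113 m/s; Re = 4.623e+04; f → 0.02109
Converged (Δf/f < 1%). With the final f = 0.02109: V = √(2·2.03e+05·0.378/(0.02109·1490·1100)) = 2.107 m/s.

V ≈ 2.11 m/s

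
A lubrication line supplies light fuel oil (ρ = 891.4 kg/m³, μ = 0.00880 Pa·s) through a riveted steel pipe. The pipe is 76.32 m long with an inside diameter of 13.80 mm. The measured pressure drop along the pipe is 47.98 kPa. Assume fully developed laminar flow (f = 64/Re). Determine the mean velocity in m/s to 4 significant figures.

For laminar flow, f = 64/Re with Re = ρVD/μ, so Darcy-Weisbach reduces to ΔP = 32μLV/D². Solving for V: V = ΔP·D²/(32μL) = 4.798e+04·(0.0138)²/(32·0.0088·76.32) = 0.4252 m/s.
Check: Re = ρVD/μ = 891.4·0.4252·0.0138/0.0088 = 594.3 < 2300, so the laminar assumption holds.

V ≈ 0.4252 m/s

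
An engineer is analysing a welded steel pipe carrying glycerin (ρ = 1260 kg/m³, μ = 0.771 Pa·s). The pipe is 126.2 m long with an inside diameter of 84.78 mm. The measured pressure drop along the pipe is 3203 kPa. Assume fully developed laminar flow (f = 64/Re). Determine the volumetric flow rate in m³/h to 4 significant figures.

Q ≈ 150.3 m³/h

For laminar flow, f = 64/Re with Re = ρVD/μ, so Darcy-Weisbach reduces to ΔP = 32μLV/D². Solving for V: V = ΔP·D²/(32μL) = 3.203e+06·(0.08478)²/(32·0.771·126.2) = 7.394 m/s.
Check: Re = ρVD/μ = 1260·7.394·0.08478/0.771 = 1024 < 2300, so the laminar assumption holds.
Q = V·A = 7.394·(π/4·0.08478²) = 0.04174 m³/s = 150.3 m³/h.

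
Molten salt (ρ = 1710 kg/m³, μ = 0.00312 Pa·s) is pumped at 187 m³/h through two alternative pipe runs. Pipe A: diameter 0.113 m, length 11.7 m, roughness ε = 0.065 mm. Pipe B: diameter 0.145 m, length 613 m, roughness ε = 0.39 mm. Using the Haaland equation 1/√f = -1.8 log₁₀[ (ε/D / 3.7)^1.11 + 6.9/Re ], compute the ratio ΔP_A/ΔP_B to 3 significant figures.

Pipe A: V = Q/A = 0.05194/0.01003 = 5.18 m/s; Re = 3.208e+05; ε/D = 0.000575; Haaland → f = 0.01843; ΔP_A = f(L/D)(ρV²/2) = 4.376e+04 Pa.
Pipe B: V = Q/A = 0.05194/0.01651 = 3.146 m/s; Re = 2.5e+05; ε/D = 0.00269; Haaland → f = 0.02595; ΔP_B = f(L/D)(ρV²/2) = 9.282e+05 Pa.
ΔP_A/ΔP_B = 4.376e+04/9.282e+05 = 0.0471.

ΔP_A/ΔP_B ≈ 0.0471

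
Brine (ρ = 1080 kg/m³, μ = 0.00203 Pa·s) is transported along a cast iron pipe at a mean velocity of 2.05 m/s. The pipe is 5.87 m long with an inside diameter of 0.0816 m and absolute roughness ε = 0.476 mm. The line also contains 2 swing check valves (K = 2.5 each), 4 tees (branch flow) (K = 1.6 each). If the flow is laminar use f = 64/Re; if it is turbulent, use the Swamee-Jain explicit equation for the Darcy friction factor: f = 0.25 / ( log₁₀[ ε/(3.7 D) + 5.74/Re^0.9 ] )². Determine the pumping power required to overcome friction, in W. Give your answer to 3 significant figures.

P ≈ 335 W

Reynolds number Re = ρVD/μ = 1080 · 2.05 · 0.0816 / 0.00203 = 8.9e+04.
Re > 4000 → turbulent. Relative roughness ε/D = 0.000476/0.0816 = 0.00583. Swamee-Jain: f = 0.25/(log₁₀[0.00583/3.7 + 5.74/8.9e+04^0.9])² = 0.25/(log₁₀[0.00158 + 0.000202])² = 0.25/(-2.75)² = 0.03306.
Total minor-loss coefficient ΣK = 2·2.5 + 4·1.6 = 11.4.
ΔP = [f·L/D + ΣK]·(ρV²/2) = [0.03306·5.87/0.0816 + 11.4]·(1080·2.05²/2) = [2.378 + 11.4]·2269 = 3.127e+04 Pa.
Q = V·A = 2.05·0.00523 = 0.01072 m³/s.
Pumping power P = QΔP = 0.01072·3.127e+04 = 335.2 W = 335 W.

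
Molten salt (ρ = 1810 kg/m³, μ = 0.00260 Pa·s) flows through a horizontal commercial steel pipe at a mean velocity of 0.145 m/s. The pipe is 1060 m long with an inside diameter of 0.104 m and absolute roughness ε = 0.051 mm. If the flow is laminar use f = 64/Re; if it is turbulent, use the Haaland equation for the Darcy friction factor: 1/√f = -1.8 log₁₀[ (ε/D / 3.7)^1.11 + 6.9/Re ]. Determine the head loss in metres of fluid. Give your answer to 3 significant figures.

Reynolds number Re = ρVD/μ = 1810 · 0.145 · 0.104 / 0.0026 = 1.05e+04.
Re > 4000 → turbulent. Relative roughness ε/D = 5.1e-05/0.104 = 0.00049. Haaland: 1/√f = -1.8 log₁₀[(0.00049/3.7)^1.11 + 6.9/1.05e+04] = -1.8 log₁₀[4.96e-05 + 0.000657] = 5.671, so f = 0.03109.
Darcy-Weisbach: ΔP = f(L/D)(ρV²/2) = 0.03109·(1060/0.104)·(1810·0.145²/2) = 0.03109·1.019e+04·19.03 = 6030 Pa.
Head loss h_f = ΔP/(ρg) = 6030/(1810·9.81) = 0.340 m.

h_f ≈ 0.340 m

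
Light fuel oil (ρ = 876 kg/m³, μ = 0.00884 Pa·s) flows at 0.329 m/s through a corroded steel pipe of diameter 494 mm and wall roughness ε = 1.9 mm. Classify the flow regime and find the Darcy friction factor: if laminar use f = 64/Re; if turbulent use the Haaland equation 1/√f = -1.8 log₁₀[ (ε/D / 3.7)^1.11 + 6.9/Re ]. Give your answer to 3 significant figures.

Re = ρVD/μ = 876·0.329·0.494/0.00884 = 1.611e+04.
Re > 4000 → turbulent. ε/D = 0.0019/0.494 = 0.00385; Haaland: 1/√f = -1.8 log₁₀[0.000488 + 0.000428] = 5.468, so f = 0.03345.

f ≈ 0.0334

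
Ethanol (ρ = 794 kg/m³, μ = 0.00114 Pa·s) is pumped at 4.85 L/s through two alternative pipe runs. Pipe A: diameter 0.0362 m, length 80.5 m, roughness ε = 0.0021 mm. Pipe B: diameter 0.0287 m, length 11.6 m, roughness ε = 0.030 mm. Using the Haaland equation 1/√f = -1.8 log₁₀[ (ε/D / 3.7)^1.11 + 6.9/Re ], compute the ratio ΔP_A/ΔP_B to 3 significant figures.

ΔP_A/ΔP_B ≈ 1.77

Pipe A: V = Q/A = 0.00485/0.001029 = 4.712 m/s; Re = 1.188e+05; ε/D = 5.8e-05; Haaland → f = 0.01748; ΔP_A = f(L/D)(ρV²/2) = 3.426e+05 Pa.
Pipe B: V = Q/A = 0.00485/0.0006469 = 7.497 m/s; Re = 1.499e+05; ε/D = 0.00105; Haaland → f = 0.02145; ΔP_B = f(L/D)(ρV²/2) = 1.935e+05 Pa.
ΔP_A/ΔP_B = 3.426e+05/1.935e+05 = 1.77.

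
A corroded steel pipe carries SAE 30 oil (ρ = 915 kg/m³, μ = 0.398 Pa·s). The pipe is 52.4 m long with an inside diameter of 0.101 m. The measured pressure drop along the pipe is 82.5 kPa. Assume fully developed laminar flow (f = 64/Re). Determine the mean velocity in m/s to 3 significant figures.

For laminar flow, f = 64/Re with Re = ρVD/μ, so Darcy-Weisbach reduces to ΔP = 32μLV/D². Solving for V: V = ΔP·D²/(32μL) = 8.25e+04·(0.101)²/(32·0.398·52.4) = 1.261 m/s.
Check: Re = ρVD/μ = 915·1.261·0.101/0.398 = 292.8 < 2300, so the laminar assumption holds.

V ≈ 1.26 m/s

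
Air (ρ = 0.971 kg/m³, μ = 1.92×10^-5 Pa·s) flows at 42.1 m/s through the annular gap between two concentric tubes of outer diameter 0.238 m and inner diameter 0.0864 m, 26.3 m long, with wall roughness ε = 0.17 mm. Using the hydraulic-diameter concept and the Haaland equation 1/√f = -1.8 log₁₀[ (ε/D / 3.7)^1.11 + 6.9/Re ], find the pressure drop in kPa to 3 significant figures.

Hydraulic diameter D_h = 4A/P = D_o - D_i = 0.238 - 0.0864 = 0.1516 m.
Re = ρVD_h/μ = 0.971·42.1·0.1516/1.92e-05 = 3.228e+05.
ε/D_h = 0.00017/0.1516 = 0.00112; Haaland gives 1/√f = -1.8 log₁₀[0.000124+2.14e-05] = 6.906, so f = 0.02097.
ΔP = f(L/D_h)(ρV²/2) = 0.02097·26.3/0.1516·860.5 = 3130 Pa.
ΔP = 3.13 kPa.

ΔP ≈ 3.13 kPa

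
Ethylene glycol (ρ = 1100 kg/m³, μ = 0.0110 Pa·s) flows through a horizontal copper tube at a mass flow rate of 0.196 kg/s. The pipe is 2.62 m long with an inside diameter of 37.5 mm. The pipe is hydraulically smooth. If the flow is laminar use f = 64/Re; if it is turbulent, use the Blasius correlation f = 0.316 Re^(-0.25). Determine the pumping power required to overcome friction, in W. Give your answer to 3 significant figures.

A = πD²/4 = π(0.0375)²/4 = 0.001104 m²; mean velocity V = ṁ/(ρA) = 0.196/(1100 · 0.001104) = 0.1613 m/s.
Reynolds number Re = ρVD/μ = 1100 · 0.1613 · 0.0375 / 0.011 = 605.
Re < 2300 → laminar flow, so f = 64/Re = 64/605 = 0.1058 (the turbulent correlation is not needed).
Darcy-Weisbach: ΔP = f(L/D)(ρV²/2) = 0.1058·(2.62/0.0375)·(1100·0.1613²/2) = 0.1058·69.87·14.31 = 105.8 Pa.
Q = ṁ/ρ = 0.196/1100 = 0.0001782 m³/s.
Pumping power P = QΔP = 0.0001782·105.8 = 0.01885 W = 0.0189 W.

P ≈ 0.0189 W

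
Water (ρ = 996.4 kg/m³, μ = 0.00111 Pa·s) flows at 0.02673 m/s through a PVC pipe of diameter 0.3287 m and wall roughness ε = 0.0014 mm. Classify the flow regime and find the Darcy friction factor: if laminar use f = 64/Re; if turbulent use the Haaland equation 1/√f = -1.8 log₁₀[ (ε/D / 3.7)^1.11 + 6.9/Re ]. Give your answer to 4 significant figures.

Re = ρVD/μ = 996.4·0.02673·0.3287/0.00111 = 7887.
Re > 4000 → turbulent. ε/D = 1.4e-06/0.3287 = 4.26e-06; Haaland: 1/√f = -1.8 log₁₀[2.56e-07 + 0.000875] = 5.504, so f = 0.03301.

f ≈ 0.03301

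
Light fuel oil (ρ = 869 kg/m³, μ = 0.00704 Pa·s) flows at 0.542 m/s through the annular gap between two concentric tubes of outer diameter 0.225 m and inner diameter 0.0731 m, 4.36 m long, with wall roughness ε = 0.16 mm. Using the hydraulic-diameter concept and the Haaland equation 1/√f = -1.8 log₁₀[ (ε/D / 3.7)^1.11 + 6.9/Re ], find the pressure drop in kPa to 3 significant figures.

ΔP ≈ 0.118 kPa

Hydraulic diameter D_h = 4A/P = D_o - D_i = 0.225 - 0.0731 = 0.1519 m.
Re = ρVD_h/μ = 869·0.542·0.1519/0.00704 = 1.016e+04.
ε/D_h = 0.00016/0.1519 = 0.00105; Haaland gives 1/√f = -1.8 log₁₀[0.000116+0.000679] = 5.579, so f = 0.03212.
ΔP = f(L/D_h)(ρV²/2) = 0.03212·4.36/0.1519·127.6 = 117.7 Pa.
ΔP = 0.118 kPa.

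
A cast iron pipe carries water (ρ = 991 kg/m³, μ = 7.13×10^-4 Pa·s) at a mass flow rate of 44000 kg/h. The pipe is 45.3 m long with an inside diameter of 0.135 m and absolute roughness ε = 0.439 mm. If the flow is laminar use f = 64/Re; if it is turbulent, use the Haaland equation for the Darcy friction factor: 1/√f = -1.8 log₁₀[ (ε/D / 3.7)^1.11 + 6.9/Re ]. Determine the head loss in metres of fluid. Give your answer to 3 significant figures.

h_f ≈ 0.349 m

ṁ = 44000 kg/h = 44000/3600 = 12.22 kg/s.
A = πD²/4 = π(0.135)²/4 = 0.01431 m²; mean velocity V = ṁ/(ρA) = 12.22/(991 · 0.01431) = 0.8616 m/s.
Reynolds number Re = ρVD/μ = 991 · 0.8616 · 0.135 / 0.000713 = 1.617e+05.
Re > 4000 → turbulent. Relative roughness ε/D = 0.000439/0.135 = 0.00325. Haaland: 1/√f = -1.8 log₁₀[(0.00325/3.7)^1.11 + 6.9/1.617e+05] = -1.8 log₁₀[0.000405 + 4.27e-05] = 6.028, so f = 0.02752.
Darcy-Weisbach: ΔP = f(L/D)(ρV²/2) = 0.02752·(45.3/0.135)·(991·0.8616²/2) = 0.02752·335.6·367.9 = 3397 Pa.
Head loss h_f = ΔP/(ρg) = 3397/(991·9.81) = 0.349 m.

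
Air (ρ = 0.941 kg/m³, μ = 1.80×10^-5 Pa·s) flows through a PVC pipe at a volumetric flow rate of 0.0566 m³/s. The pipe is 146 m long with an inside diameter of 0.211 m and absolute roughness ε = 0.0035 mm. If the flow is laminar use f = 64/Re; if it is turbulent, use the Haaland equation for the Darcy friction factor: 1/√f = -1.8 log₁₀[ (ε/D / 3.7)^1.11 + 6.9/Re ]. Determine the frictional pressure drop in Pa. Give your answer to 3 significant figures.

ΔP ≈ 22.6 Pa

Cross-sectional area A = πD²/4 = π(0.211)²/4 = 0.03497 m²; mean velocity V = Q/A = 0.0566/0.03497 = 1.619 m/s.
Reynolds number Re = ρVD/μ = 0.941 · 1.619 · 0.211 / 1.8e-05 = 1.786e+04.
Re > 4000 → turbulent. Relative roughness ε/D = 3.5e-06/0.211 = 1.66e-05. Haaland: 1/√f = -1.8 log₁₀[(1.66e-05/3.7)^1.11 + 6.9/1.786e+04] = -1.8 log₁₀[1.16e-06 + 0.000386] = 6.141, so f = 0.02652.
Darcy-Weisbach: ΔP = f(L/D)(ρV²/2) = 0.02652·(146/0.211)·(0.941·1.619²/2) = 0.02652·691.9·1.233 = 22.62 Pa.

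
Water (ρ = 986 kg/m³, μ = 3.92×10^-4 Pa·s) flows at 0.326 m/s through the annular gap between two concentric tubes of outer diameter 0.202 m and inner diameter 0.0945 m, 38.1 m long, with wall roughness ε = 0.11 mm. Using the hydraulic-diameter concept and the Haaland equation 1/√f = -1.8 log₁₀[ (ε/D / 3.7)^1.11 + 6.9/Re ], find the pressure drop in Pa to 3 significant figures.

Hydraulic diameter D_h = 4A/P = D_o - D_i = 0.202 - 0.0945 = 0.1075 m.
Re = ρVD_h/μ = 986·0.326·0.1075/0.000392 = 8.815e+04.
ε/D_h = 0.00011/0.1075 = 0.00102; Haaland gives 1/√f = -1.8 log₁₀[0.000112+7.83e-05] = 6.696, so f = 0.0223.
ΔP = f(L/D_h)(ρV²/2) = 0.0223·38.1/0.1075·52.39 = 414.2 Pa.

ΔP ≈ 414 Pa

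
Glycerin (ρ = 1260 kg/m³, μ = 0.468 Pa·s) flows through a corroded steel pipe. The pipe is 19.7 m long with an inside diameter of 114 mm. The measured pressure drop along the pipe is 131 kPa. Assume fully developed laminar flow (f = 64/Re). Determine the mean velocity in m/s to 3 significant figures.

For laminar flow, f = 64/Re with Re = ρVD/μ, so Darcy-Weisbach reduces to ΔP = 32μLV/D². Solving for V: V = ΔP·D²/(32μL) = 1.31e+05·(0.114)²/(32·0.468·19.7) = 5.771 m/s.
Check: Re = ρVD/μ = 1260·5.771·0.114/0.468 = 1771 < 2300, so the laminar assumption holds.

V ≈ 5.77 m/s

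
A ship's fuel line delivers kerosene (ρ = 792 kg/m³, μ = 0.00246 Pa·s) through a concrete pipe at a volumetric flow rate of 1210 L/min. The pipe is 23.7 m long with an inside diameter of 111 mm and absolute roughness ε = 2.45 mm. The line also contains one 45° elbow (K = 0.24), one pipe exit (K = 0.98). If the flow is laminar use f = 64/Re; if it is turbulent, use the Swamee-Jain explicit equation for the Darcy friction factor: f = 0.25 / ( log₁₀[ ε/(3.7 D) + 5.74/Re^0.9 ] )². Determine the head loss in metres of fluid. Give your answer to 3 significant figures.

h_f ≈ 2.69 m

Q = 1210 L/min = 1210/60000 = 0.02017 m³/s.
Cross-sectional area A = πD²/4 = π(0.111)²/4 = 0.009677 m²; mean velocity V = Q/A = 0.02017/0.009677 = 2.084 m/s.
Reynolds number Re = ρVD/μ = 792 · 2.084 · 0.111 / 0.00246 = 7.448e+04.
Re > 4000 → turbulent. Relative roughness ε/D = 0.00245/0.111 = 0.0221. Swamee-Jain: f = 0.25/(log₁₀[0.0221/3.7 + 5.74/7.448e+04^0.9])² = 0.25/(log₁₀[0.00597 + 0.000237])² = 0.25/(-2.207)² = 0.0513.
Total minor-loss coefficient ΣK = 1·0.24 + 1·0.98 = 1.22.
ΔP = [f·L/D + ΣK]·(ρV²/2) = [0.0513·23.7/0.111 + 1.22]·(792·2.084²/2) = [10.95 + 1.22]·1720 = 2.094e+04 Pa.
Head loss h_f = ΔP/(ρg) = 2.094e+04/(792·9.81) = 2.69 m.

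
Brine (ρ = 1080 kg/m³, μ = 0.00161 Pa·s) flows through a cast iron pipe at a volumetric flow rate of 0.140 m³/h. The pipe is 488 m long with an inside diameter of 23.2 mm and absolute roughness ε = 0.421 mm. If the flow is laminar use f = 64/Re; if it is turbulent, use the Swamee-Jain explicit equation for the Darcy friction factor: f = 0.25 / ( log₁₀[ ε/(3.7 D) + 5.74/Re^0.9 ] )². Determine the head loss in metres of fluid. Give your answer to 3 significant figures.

Q = 0.140 m³/h = 0.140/3600 = 3.889e-05 m³/s.
Cross-sectional area A = πD²/4 = π(0.0232)²/4 = 0.0004227 m²; mean velocity V = Q/A = 3.889e-05/0.0004227 = 0.09199 m/s.
Reynolds number Re = ρVD/μ = 1080 · 0.09199 · 0.0232 / 0.00161 = 1432.
Re < 2300 → laminar flow, so f = 64/Re = 64/1432 = 0.0447 (the turbulent correlation is not needed).
Darcy-Weisbach: ΔP = f(L/D)(ρV²/2) = 0.0447·(488/0.0232)·(1080·0.09199²/2) = 0.0447·2.103e+04·4.57 = 4297 Pa.
Head loss h_f = ΔP/(ρg) = 4297/(1080·9.81) = 0.406 m.

h_f ≈ 0.406 m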